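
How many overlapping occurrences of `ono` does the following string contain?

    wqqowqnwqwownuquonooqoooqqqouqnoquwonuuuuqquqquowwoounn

Sliding a length-3 window over the 55 characters (53 positions):
  position 17–19: ono

1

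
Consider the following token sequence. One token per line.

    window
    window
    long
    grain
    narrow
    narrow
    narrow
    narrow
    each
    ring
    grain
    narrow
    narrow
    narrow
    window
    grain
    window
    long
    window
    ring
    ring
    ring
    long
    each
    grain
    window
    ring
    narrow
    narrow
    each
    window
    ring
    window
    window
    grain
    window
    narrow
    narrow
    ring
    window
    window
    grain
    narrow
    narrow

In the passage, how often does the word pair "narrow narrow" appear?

Scanning the 43 overlapping bigram windows for "narrow narrow":
  position 5–6: narrow narrow
  position 6–7: narrow narrow
  position 7–8: narrow narrow
  position 12–13: narrow narrow
  position 13–14: narrow narrow
  position 28–29: narrow narrow
  position 37–38: narrow narrow
  position 43–44: narrow narrow

8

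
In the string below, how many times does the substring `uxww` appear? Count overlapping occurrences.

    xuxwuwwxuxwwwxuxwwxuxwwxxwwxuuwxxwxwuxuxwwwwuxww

5

Sliding a length-4 window over the 48 characters (45 positions):
  position 9–12: uxww
  position 15–18: uxww
  position 20–23: uxww
  position 39–42: uxww
  position 45–48: uxww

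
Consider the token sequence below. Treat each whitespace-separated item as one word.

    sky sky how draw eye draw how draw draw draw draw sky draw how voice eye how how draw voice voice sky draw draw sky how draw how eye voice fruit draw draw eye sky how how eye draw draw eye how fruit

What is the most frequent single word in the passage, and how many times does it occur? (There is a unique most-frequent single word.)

Unigram frequencies (highest first):
  draw: 15
  how: 10
  sky: 6
  eye: 6
  voice: 4
  fruit: 2

"draw", 15 times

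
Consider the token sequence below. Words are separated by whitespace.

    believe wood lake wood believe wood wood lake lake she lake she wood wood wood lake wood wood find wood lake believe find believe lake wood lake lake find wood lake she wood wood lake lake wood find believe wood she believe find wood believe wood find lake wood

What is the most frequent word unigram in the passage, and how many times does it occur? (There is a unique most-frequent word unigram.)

Unigram frequencies (highest first):
  wood: 19
  lake: 13
  believe: 7
  find: 6
  she: 4

"wood", 19 times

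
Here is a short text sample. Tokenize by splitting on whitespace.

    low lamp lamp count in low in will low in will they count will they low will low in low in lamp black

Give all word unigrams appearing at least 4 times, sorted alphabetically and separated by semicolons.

in; low; will

Unigram counts meeting the condition (at least 4 times):
  in: 5
  low: 6
  will: 4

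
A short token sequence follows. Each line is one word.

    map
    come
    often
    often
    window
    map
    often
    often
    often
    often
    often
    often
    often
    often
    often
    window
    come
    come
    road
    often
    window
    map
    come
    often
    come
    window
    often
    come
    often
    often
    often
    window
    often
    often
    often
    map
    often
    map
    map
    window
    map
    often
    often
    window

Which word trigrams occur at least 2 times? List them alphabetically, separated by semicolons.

come often often; map come often; map often often; often often often; often often window; often window map; window map often

Trigram counts meeting the condition (at least 2 times):
  come often often: 2
  map come often: 2
  map often often: 2
  often often often: 9
  often often window: 4
  often window map: 2
  window map often: 2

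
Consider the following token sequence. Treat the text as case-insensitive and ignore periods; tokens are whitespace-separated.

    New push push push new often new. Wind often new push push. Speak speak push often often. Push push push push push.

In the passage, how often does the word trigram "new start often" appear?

Scanning the 20 overlapping trigram windows for "new start often":
  (none found)

0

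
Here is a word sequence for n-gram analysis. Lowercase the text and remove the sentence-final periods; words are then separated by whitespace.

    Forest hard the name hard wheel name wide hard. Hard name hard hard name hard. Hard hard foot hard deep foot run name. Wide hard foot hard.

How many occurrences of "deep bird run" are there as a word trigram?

0

Scanning the 25 overlapping trigram windows for "deep bird run":
  (none found)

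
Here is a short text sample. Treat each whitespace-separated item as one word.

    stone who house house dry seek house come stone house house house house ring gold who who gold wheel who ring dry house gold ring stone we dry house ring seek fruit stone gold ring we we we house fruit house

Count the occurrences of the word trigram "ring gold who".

Scanning the 39 overlapping trigram windows for "ring gold who":
  position 14–16: ring gold who

1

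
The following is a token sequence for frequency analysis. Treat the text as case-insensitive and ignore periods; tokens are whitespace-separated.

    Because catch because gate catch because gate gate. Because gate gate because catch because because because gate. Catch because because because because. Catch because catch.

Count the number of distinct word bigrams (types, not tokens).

25 tokens → 24 bigram windows in total.
Repeated bigrams (each contributes count−1 duplicates):
  because because: 5
  catch because: 5
  because catch: 4
  because gate: 4
  gate because: 2
  gate catch: 2
  gate gate: 2
17 duplicate windows → 24 − 17 = 7 distinct.

7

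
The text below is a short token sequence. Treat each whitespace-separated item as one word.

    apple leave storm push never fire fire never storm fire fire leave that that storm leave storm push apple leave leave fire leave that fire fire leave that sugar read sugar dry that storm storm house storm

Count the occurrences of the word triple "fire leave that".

3

Scanning the 35 overlapping trigram windows for "fire leave that":
  position 11–13: fire leave that
  position 22–24: fire leave that
  position 26–28: fire leave that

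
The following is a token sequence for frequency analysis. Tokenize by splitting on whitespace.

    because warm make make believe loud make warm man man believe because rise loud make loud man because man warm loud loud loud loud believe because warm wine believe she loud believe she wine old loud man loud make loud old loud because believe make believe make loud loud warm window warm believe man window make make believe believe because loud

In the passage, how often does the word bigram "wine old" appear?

Scanning the 60 overlapping bigram windows for "wine old":
  position 34–35: wine old

1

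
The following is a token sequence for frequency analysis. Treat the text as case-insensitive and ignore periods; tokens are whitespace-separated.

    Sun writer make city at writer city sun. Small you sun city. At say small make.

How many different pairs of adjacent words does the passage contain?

14

16 tokens → 15 bigram windows in total.
Repeated bigrams (each contributes count−1 duplicates):
  city at: 2
1 duplicate windows → 15 − 1 = 14 distinct.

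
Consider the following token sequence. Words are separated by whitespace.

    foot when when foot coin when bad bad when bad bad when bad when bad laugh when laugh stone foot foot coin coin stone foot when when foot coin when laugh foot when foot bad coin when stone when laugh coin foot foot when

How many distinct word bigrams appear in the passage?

44 tokens → 43 bigram windows in total.
Repeated bigrams (each contributes count−1 duplicates):
  foot when: 4
  when bad: 4
  bad when: 3
  coin when: 3
  foot coin: 3
  when foot: 3
  when laugh: 3
  bad bad: 2
  … (3 more repeated)
20 duplicate windows → 43 − 20 = 23 distinct.

23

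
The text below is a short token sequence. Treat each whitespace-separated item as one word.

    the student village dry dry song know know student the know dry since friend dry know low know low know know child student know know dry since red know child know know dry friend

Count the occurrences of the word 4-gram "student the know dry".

Scanning the 31 overlapping 4-gram windows for "student the know dry":
  position 9–12: student the know dry

1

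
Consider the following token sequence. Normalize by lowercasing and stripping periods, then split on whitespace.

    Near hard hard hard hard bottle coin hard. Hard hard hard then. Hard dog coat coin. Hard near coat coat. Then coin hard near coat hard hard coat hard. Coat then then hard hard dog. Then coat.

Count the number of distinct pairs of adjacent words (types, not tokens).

20

37 tokens → 36 bigram windows in total.
Repeated bigrams (each contributes count−1 duplicates):
  hard hard: 8
  coin hard: 3
  coat hard: 2
  coat then: 2
  hard coat: 2
  hard dog: 2
  hard near: 2
  near coat: 2
  … (1 more repeated)
16 duplicate windows → 36 − 16 = 20 distinct.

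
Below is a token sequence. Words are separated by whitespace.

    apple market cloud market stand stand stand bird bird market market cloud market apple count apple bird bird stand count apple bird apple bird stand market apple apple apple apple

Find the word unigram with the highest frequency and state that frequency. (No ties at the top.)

Unigram frequencies (highest first):
  apple: 9
  market: 6
  bird: 6
  stand: 5
  cloud: 2
  count: 2

"apple", 9 times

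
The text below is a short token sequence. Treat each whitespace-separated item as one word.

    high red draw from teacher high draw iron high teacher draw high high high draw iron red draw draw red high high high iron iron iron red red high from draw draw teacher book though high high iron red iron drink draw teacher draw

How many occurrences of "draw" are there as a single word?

10

Scanning the 44 tokens for "draw":
  position 3: draw
  position 7: draw
  position 11: draw
  position 15: draw
  position 18: draw
  position 19: draw
  position 31: draw
  position 32: draw
  position 42: draw
  position 44: draw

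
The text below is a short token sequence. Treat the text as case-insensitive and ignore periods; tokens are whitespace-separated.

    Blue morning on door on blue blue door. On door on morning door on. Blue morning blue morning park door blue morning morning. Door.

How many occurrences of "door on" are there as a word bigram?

Scanning the 23 overlapping bigram windows for "door on":
  position 4–5: door on
  position 8–9: door on
  position 10–11: door on
  position 13–14: door on

4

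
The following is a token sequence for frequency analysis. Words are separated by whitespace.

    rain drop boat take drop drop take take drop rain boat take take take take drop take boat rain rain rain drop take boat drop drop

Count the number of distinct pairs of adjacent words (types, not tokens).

13

26 tokens → 25 bigram windows in total.
Repeated bigrams (each contributes count−1 duplicates):
  take take: 4
  drop take: 3
  take drop: 3
  boat take: 2
  drop drop: 2
  rain drop: 2
  rain rain: 2
  take boat: 2
12 duplicate windows → 25 − 12 = 13 distinct.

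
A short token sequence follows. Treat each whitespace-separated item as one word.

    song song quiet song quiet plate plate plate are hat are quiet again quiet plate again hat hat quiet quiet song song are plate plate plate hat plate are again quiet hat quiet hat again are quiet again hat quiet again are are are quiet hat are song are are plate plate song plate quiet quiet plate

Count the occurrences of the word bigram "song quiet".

2

Scanning the 56 overlapping bigram windows for "song quiet":
  position 2–3: song quiet
  position 4–5: song quiet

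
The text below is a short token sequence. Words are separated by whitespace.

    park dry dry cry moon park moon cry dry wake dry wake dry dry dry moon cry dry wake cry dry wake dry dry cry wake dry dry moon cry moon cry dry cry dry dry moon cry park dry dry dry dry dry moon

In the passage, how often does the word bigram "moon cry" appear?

Scanning the 44 overlapping bigram windows for "moon cry":
  position 7–8: moon cry
  position 16–17: moon cry
  position 29–30: moon cry
  position 31–32: moon cry
  position 37–38: moon cry

5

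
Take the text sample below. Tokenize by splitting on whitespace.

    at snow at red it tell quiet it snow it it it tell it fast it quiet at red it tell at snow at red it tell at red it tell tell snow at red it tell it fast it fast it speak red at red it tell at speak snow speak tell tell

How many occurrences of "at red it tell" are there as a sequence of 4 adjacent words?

6

Scanning the 51 overlapping 4-gram windows for "at red it tell":
  position 3–6: at red it tell
  position 18–21: at red it tell
  position 24–27: at red it tell
  position 28–31: at red it tell
  position 34–37: at red it tell
  position 45–48: at red it tell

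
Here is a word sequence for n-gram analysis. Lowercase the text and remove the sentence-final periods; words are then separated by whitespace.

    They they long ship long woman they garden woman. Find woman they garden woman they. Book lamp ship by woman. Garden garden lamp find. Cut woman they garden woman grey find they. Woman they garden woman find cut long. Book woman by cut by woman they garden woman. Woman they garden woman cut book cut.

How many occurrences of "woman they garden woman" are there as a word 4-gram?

6

Scanning the 52 overlapping 4-gram windows for "woman they garden woman":
  position 6–9: woman they garden woman
  position 11–14: woman they garden woman
  position 26–29: woman they garden woman
  position 33–36: woman they garden woman
  position 45–48: woman they garden woman
  position 49–52: woman they garden woman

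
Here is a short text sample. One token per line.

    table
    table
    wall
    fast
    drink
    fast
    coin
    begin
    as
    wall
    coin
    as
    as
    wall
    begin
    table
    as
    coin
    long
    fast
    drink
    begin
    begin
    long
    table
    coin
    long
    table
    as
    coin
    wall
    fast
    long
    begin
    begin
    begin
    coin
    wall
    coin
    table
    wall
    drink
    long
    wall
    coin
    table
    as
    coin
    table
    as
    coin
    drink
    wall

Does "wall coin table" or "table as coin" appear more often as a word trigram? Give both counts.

"table as coin" (4 vs 2)

"wall coin table": 2 occurrences
"table as coin": 4 occurrences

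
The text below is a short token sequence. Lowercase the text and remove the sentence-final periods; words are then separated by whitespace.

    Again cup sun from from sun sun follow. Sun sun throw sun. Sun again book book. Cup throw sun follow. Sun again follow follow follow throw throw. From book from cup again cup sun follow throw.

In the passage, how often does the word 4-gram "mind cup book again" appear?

Scanning the 33 overlapping 4-gram windows for "mind cup book again":
  (none found)

0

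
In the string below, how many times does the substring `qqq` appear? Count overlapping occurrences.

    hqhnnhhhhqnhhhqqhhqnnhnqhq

0

Sliding a length-3 window over the 26 characters (24 positions):
  (no match at any position)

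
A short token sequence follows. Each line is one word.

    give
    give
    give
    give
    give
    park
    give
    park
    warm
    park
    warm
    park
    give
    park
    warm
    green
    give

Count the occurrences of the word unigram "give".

Scanning the 17 tokens for "give":
  position 1: give
  position 2: give
  position 3: give
  position 4: give
  position 5: give
  position 7: give
  position 13: give
  position 17: give

8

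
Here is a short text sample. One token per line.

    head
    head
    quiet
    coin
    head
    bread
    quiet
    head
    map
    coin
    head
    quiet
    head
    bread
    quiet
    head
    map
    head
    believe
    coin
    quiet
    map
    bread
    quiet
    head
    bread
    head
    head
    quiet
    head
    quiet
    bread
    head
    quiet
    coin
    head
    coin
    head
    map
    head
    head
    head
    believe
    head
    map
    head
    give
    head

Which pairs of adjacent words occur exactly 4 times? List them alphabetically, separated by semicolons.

Bigram counts meeting the condition (exactly 4 times):
  coin head: 4
  head head: 4
  head map: 4

coin head; head head; head map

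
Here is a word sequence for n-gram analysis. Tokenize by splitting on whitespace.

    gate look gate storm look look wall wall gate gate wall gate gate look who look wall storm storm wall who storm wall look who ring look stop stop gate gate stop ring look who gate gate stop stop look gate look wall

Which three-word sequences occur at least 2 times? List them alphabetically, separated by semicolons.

gate gate stop; wall gate gate

Trigram counts meeting the condition (at least 2 times):
  gate gate stop: 2
  wall gate gate: 2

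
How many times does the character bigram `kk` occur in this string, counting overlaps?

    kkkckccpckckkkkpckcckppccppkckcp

Sliding a length-2 window over the 32 characters (31 positions):
  position 1–2: kk
  position 2–3: kk
  position 12–13: kk
  position 13–14: kk
  position 14–15: kk

5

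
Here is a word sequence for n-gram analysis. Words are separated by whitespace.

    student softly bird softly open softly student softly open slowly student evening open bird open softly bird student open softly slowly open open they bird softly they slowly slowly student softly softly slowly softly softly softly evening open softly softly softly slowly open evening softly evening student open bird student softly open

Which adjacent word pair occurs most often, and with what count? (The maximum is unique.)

Bigram frequencies (highest first):
  softly softly: 5
  student softly: 4
  open softly: 4
  softly open: 3
  softly slowly: 3
  softly bird: 2
  … (22 more, each ≤ 2)

"softly softly", 5 times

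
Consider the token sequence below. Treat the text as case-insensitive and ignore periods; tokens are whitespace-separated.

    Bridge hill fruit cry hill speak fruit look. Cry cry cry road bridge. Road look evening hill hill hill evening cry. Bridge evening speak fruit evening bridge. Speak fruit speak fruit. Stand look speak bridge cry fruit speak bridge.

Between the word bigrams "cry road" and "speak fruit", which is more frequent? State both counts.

"cry road": 1 occurrence
"speak fruit": 4 occurrences

"speak fruit" (4 vs 1)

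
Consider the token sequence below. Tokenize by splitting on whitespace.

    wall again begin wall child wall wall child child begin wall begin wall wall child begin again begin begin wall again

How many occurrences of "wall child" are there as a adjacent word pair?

Scanning the 20 overlapping bigram windows for "wall child":
  position 4–5: wall child
  position 7–8: wall child
  position 14–15: wall child

3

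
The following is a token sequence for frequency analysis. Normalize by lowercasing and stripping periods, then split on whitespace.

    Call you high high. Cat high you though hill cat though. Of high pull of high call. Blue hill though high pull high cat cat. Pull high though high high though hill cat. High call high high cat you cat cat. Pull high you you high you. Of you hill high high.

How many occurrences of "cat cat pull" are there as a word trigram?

2

Scanning the 50 overlapping trigram windows for "cat cat pull":
  position 24–26: cat cat pull
  position 40–42: cat cat pull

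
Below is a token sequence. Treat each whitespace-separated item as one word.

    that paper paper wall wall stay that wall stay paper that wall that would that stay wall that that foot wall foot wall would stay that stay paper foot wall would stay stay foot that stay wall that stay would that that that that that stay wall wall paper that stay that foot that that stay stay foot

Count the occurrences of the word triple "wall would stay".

2

Scanning the 56 overlapping trigram windows for "wall would stay":
  position 23–25: wall would stay
  position 30–32: wall would stay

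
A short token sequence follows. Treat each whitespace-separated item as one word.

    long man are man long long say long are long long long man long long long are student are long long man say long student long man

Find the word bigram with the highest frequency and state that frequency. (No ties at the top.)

Bigram frequencies (highest first):
  long long: 6
  long man: 4
  man long: 2
  say long: 2
  long are: 2
  are long: 2
  … (8 more, each ≤ 1)

"long long", 6 times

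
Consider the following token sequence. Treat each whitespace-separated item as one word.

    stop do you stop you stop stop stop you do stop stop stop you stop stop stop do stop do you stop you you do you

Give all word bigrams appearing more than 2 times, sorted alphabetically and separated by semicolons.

Bigram counts meeting the condition (more than 2 times):
  do you: 3
  stop do: 3
  stop stop: 6
  stop you: 4
  you stop: 4

do you; stop do; stop stop; stop you; you stop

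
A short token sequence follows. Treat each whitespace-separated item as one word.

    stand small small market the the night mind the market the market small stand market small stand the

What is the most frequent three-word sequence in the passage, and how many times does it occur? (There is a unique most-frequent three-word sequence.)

Trigram frequencies (highest first):
  market small stand: 2
  stand small small: 1
  small small market: 1
  small market the: 1
  market the the: 1
  the the night: 1
  … (9 more, each ≤ 1)

"market small stand", 2 times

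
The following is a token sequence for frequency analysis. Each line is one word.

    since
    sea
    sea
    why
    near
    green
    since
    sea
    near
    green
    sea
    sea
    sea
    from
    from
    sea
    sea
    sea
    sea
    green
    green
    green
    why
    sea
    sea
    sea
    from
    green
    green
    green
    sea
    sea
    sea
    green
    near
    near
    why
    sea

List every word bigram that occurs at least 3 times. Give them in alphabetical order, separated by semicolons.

Bigram counts meeting the condition (at least 3 times):
  green green: 4
  sea sea: 10

green green; sea sea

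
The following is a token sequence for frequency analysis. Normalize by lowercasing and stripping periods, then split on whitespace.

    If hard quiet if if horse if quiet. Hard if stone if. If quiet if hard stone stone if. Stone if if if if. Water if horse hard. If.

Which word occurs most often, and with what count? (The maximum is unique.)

"if", 15 times

Unigram frequencies (highest first):
  if: 15
  hard: 4
  stone: 4
  quiet: 3
  horse: 2
  water: 1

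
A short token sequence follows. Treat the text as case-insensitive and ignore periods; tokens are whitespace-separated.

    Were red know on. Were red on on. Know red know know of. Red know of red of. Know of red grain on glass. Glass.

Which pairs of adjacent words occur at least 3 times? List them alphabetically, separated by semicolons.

know of; of red; red know

Bigram counts meeting the condition (at least 3 times):
  know of: 3
  of red: 3
  red know: 3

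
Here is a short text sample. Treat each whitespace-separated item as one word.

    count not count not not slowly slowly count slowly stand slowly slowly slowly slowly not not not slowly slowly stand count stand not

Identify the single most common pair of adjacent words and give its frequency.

Bigram frequencies (highest first):
  slowly slowly: 5
  not not: 3
  count not: 2
  not slowly: 2
  slowly stand: 2
  not count: 1
  … (7 more, each ≤ 1)

"slowly slowly", 5 times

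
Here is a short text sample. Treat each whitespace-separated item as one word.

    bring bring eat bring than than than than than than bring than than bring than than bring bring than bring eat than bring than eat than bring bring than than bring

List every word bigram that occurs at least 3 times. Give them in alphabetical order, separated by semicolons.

Bigram counts meeting the condition (at least 3 times):
  bring bring: 3
  bring than: 6
  than bring: 7
  than than: 8

bring bring; bring than; than bring; than than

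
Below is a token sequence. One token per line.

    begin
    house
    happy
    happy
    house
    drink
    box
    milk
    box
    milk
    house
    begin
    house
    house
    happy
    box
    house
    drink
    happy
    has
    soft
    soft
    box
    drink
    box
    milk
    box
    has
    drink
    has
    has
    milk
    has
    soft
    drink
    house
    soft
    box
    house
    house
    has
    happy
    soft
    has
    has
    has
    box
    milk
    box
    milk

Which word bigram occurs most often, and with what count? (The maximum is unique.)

Bigram frequencies (highest first):
  box milk: 5
  milk box: 3
  has has: 3
  begin house: 2
  house happy: 2
  house drink: 2
  … (27 more, each ≤ 2)

"box milk", 5 times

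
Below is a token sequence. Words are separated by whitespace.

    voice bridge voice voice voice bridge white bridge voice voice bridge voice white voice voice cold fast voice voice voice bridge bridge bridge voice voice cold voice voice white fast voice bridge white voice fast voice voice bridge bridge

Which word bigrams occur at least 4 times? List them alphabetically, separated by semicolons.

Bigram counts meeting the condition (at least 4 times):
  bridge voice: 4
  voice bridge: 6
  voice voice: 9

bridge voice; voice bridge; voice voice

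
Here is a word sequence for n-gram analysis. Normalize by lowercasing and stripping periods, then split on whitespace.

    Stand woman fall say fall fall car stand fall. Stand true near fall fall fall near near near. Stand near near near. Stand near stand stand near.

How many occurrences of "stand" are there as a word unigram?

7

Scanning the 27 tokens for "stand":
  position 1: stand
  position 8: stand
  position 10: stand
  position 19: stand
  position 23: stand
  position 25: stand
  position 26: stand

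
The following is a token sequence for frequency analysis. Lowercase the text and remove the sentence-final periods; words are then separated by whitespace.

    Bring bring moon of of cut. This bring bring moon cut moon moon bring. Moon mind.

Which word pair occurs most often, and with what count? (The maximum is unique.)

"bring moon", 3 times

Bigram frequencies (highest first):
  bring moon: 3
  bring bring: 2
  moon of: 1
  of of: 1
  of cut: 1
  cut this: 1
  … (6 more, each ≤ 1)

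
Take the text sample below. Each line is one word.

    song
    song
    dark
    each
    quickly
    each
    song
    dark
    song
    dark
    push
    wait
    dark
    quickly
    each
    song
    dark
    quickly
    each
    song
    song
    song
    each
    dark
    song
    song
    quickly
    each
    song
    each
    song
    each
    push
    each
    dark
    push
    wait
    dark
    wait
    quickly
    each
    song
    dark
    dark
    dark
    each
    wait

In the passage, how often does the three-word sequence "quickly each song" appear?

Scanning the 45 overlapping trigram windows for "quickly each song":
  position 5–7: quickly each song
  position 14–16: quickly each song
  position 18–20: quickly each song
  position 27–29: quickly each song
  position 40–42: quickly each song

5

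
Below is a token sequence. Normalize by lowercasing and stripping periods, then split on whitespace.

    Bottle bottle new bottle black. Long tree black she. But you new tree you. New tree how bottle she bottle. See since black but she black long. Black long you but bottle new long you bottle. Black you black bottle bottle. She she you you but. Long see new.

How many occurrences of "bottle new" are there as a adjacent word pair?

Scanning the 48 overlapping bigram windows for "bottle new":
  position 2–3: bottle new
  position 32–33: bottle new

2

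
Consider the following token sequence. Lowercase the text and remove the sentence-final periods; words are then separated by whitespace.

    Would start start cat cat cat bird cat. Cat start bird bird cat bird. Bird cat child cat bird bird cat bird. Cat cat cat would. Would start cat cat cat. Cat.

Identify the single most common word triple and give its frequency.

"cat cat cat", 4 times

Trigram frequencies (highest first):
  cat cat cat: 4
  bird bird cat: 3
  start cat cat: 2
  cat bird cat: 2
  bird cat cat: 2
  bird cat bird: 2
  … (14 more, each ≤ 2)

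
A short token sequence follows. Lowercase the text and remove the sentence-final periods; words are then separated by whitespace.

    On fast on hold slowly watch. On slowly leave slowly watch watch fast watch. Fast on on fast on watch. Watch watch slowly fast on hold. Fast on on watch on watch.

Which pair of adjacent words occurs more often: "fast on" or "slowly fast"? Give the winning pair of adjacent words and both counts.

"fast on": 5 occurrences
"slowly fast": 1 occurrence

"fast on" (5 vs 1)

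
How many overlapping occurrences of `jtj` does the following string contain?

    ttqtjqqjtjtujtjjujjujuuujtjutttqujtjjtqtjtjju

5

Sliding a length-3 window over the 45 characters (43 positions):
  position 8–10: jtj
  position 13–15: jtj
  position 25–27: jtj
  position 34–36: jtj
  position 41–43: jtj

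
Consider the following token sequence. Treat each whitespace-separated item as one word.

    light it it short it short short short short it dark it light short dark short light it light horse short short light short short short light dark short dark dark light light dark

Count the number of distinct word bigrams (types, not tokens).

18

34 tokens → 33 bigram windows in total.
Repeated bigrams (each contributes count−1 duplicates):
  short short: 6
  short light: 3
  dark short: 2
  it light: 2
  it short: 2
  light dark: 2
  light it: 2
  light short: 2
  … (2 more repeated)
15 duplicate windows → 33 − 15 = 18 distinct.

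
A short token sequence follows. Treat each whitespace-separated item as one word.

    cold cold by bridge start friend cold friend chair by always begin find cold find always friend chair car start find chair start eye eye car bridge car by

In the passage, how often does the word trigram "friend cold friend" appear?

1

Scanning the 27 overlapping trigram windows for "friend cold friend":
  position 6–8: friend cold friend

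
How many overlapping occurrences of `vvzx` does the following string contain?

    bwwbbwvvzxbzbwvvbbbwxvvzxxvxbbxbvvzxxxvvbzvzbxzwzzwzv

Sliding a length-4 window over the 53 characters (50 positions):
  position 7–10: vvzx
  position 22–25: vvzx
  position 33–36: vvzx

3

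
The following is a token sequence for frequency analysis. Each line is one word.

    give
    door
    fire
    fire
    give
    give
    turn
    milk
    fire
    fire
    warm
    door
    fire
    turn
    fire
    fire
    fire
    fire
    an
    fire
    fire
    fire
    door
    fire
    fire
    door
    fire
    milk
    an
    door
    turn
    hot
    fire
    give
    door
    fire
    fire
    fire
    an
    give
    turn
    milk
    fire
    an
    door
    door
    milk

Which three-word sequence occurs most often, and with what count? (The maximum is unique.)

"fire fire fire", 4 times

Trigram frequencies (highest first):
  fire fire fire: 4
  door fire fire: 3
  give door fire: 2
  give turn milk: 2
  turn milk fire: 2
  fire fire an: 2
  … (28 more, each ≤ 2)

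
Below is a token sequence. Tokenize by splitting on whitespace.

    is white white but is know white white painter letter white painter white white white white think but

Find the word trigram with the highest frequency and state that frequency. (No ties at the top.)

Trigram frequencies (highest first):
  white white white: 2
  is white white: 1
  white white but: 1
  white but is: 1
  but is know: 1
  is know white: 1
  … (9 more, each ≤ 1)

"white white white", 2 times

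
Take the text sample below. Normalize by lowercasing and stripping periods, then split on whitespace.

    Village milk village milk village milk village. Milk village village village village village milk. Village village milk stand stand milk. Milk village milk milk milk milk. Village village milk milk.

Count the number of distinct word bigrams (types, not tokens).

30 tokens → 29 bigram windows in total.
Repeated bigrams (each contributes count−1 duplicates):
  village milk: 8
  milk village: 7
  village village: 6
  milk milk: 5
22 duplicate windows → 29 − 22 = 7 distinct.

7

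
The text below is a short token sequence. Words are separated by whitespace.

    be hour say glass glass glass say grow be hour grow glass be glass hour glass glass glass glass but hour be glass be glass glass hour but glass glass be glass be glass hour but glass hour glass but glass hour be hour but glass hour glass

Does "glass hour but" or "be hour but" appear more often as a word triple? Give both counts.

"glass hour but" (2 vs 1)

"glass hour but": 2 occurrences
"be hour but": 1 occurrence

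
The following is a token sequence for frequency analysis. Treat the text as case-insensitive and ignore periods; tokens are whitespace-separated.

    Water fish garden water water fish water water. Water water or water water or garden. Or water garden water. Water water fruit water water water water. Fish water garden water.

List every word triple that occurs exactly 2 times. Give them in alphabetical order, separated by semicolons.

garden water water; water fish water; water garden water; water water fish; water water or

Trigram counts meeting the condition (exactly 2 times):
  garden water water: 2
  water fish water: 2
  water garden water: 2
  water water fish: 2
  water water or: 2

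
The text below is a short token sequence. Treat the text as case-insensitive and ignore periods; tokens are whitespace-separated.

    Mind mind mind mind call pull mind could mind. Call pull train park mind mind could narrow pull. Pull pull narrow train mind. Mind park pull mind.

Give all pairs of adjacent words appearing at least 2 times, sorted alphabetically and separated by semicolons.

call pull; mind call; mind could; mind mind; pull mind; pull pull

Bigram counts meeting the condition (at least 2 times):
  call pull: 2
  mind call: 2
  mind could: 2
  mind mind: 5
  pull mind: 2
  pull pull: 2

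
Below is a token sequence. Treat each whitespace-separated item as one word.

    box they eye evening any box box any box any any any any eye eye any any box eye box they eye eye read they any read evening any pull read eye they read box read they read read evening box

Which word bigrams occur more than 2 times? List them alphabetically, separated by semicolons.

Bigram counts meeting the condition (more than 2 times):
  any any: 4
  any box: 3

any any; any box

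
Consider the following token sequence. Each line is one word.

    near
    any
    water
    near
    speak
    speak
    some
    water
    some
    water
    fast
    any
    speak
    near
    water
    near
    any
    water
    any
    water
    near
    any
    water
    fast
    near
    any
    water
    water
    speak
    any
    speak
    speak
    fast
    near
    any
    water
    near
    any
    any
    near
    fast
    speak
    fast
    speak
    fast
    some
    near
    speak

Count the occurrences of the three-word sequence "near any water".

Scanning the 46 overlapping trigram windows for "near any water":
  position 1–3: near any water
  position 16–18: near any water
  position 21–23: near any water
  position 25–27: near any water
  position 34–36: near any water

5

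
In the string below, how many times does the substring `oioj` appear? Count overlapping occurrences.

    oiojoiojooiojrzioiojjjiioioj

5

Sliding a length-4 window over the 28 characters (25 positions):
  position 1–4: oioj
  position 5–8: oioj
  position 10–13: oioj
  position 17–20: oioj
  position 25–28: oioj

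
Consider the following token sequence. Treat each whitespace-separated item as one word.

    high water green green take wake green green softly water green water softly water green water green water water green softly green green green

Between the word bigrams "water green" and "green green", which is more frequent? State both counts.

"water green": 5 occurrences
"green green": 4 occurrences

"water green" (5 vs 4)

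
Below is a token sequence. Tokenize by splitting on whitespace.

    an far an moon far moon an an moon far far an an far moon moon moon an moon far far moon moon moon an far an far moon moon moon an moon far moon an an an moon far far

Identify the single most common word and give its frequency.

"moon", 16 times

Unigram frequencies (highest first):
  moon: 16
  an: 13
  far: 12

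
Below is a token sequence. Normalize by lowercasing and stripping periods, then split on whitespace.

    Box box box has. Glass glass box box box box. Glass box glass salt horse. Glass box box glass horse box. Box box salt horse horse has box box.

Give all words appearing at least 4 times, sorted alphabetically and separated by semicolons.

Unigram counts meeting the condition (at least 4 times):
  box: 15
  glass: 6
  horse: 4

box; glass; horse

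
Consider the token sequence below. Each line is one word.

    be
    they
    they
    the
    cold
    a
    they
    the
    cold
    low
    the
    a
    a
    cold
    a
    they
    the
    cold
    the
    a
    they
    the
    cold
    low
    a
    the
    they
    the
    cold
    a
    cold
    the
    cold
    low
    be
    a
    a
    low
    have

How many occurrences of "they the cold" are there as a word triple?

Scanning the 37 overlapping trigram windows for "they the cold":
  position 3–5: they the cold
  position 7–9: they the cold
  position 16–18: they the cold
  position 21–23: they the cold
  position 27–29: they the cold

5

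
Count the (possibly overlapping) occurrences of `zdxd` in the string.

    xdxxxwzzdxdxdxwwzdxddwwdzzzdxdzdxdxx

Sliding a length-4 window over the 36 characters (33 positions):
  position 8–11: zdxd
  position 17–20: zdxd
  position 27–30: zdxd
  position 31–34: zdxd

4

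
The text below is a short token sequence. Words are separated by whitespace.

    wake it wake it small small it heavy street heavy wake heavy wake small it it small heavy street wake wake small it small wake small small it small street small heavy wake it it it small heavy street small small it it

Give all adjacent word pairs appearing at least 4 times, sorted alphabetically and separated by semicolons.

Bigram counts meeting the condition (at least 4 times):
  it it: 4
  it small: 5
  small it: 5

it it; it small; small it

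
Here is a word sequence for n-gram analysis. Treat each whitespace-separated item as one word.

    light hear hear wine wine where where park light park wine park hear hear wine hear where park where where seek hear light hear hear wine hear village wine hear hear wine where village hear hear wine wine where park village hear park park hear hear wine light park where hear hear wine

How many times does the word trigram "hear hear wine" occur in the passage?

7

Scanning the 51 overlapping trigram windows for "hear hear wine":
  position 2–4: hear hear wine
  position 13–15: hear hear wine
  position 24–26: hear hear wine
  position 30–32: hear hear wine
  position 35–37: hear hear wine
  position 45–47: hear hear wine
  position 51–53: hear hear wine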